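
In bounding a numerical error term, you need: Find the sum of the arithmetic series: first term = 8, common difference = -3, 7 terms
Last term: a_n=8+(7-1)·-3=-10
Sum=n(a_1+a_n)/2=7(8+(-10))/2=-7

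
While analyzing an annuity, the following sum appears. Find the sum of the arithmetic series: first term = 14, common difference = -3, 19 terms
Last term: a_n=14+(19-1)·-3=-40
Sum=n(a_1+a_n)/2=19(14+(-40))/2=-247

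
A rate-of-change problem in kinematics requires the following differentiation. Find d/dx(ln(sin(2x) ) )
Chain rule: d/dx[ln(u)] = u'/u where u = sin(2x)
u' = 2cos(2x)

Answer: (2cos(2x))/(sin(2x))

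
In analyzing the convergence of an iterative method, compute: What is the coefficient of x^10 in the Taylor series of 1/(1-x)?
1/(1-x) = Σ x^n for |x|<1
All coefficients are 1

Answer: 1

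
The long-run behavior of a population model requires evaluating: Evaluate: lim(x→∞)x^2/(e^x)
Apply L'Hôpital 2 times (∞/∞ each time):
Eventually get 2!/(e^x) → 0

Answer: 0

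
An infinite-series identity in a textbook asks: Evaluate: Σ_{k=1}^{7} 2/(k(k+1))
Partial fractions: 2/(k(k + 1))=2/k - 2/(k + 1)
Telescoping sum: 2(1 - 1/8)=2·7/8

Answer: 7/4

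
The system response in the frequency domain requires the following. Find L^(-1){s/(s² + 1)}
L^(-1){s/(s²+w²)} = cos(wt)
Here w = 1

Answer: cos(t)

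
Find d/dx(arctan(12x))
d/dx[arctan(u)]=u'/(1+u²), u=12x, u'=12

Answer: 12/(1+144x²)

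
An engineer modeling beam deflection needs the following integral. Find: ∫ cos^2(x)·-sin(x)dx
Let u=cos(x), du=-sin(x) dx
∫ u^2 du=u^3/3 + C

Answer: cos^3(x)/3 + C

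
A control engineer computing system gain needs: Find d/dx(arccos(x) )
d/dx[arccos(u)]=-u'/√(1-u²), u=x, u'=1

Answer: -1/√(1-x²)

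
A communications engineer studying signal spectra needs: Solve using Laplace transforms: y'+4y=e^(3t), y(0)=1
Take L: sY - 1 + 4Y=1/(s-3)
Y(s + 4)=1/(s-3) + 1
Y=1/((s-3)(s + 4)) + 1/(s + 4)
Partial fractions: 1/((s-3)(s + 4))=(1/7)/(s-3) - (1/7)/(s + 4)
So Y=(1/7)/(s-3) + (6/7)/(s + 4)
Inverse Laplace transform (L^(-1){1/(s-3)}=e^(3t), L^(-1){1/(s + 4)}=e^(-4t)):

Answer: y(t)=(1/7)·e^(3t) + (6/7)·e^(-4t)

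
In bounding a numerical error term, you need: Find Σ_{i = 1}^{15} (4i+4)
= 4·Σ i + 4·15 = 4·120 + 60 = 540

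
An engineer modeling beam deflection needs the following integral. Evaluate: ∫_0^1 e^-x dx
Antiderivative: -e^-x
Evaluate: -(e^-1 - 1)

Answer: (e^-1 - 1)/(-1)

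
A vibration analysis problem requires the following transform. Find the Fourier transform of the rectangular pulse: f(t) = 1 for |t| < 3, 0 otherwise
F(omega) = integral from -3 to 3 of e^(-j * omega * t) dt
= 2 * sin(3 * omega)/omega = 6 * sinc(3 * omega/pi)

Answer: 2 * sin(3 * omega)/omega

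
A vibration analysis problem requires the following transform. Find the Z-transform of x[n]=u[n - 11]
Using the time-shift property: Z{u[n-11]}=z^(-11)*z/(z-1)
=z^(-10)/(z-1)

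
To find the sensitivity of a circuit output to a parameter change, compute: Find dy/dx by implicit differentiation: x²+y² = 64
Differentiate both sides: 2x+2y·(dy/dx) = 0
Solve: dy/dx = -2x/(2y) = -x/y

Answer: dy/dx = -x/y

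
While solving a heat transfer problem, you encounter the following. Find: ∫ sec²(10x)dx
Since d/dx[tan(10x)]=10sec²(10x), integral=tan(10x)/10+C

Answer: (1/10)tan(10x)+C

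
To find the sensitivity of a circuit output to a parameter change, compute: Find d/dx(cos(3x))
Chain rule: d/dx[cos(u)] = -sin(u)·u' where u = 3x
u' = 3

Answer: -3·sin(3x)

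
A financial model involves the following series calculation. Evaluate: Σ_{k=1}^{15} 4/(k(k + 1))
Partial fractions: 4/(k(k+1))=4/k - 4/(k+1)
Telescoping sum: 4(1-1/16)=4·15/16

Answer: 15/4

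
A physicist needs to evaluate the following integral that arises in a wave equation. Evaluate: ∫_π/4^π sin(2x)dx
Antiderivative: -cos(2x)/2
Evaluate at bounds: [-cos(2·π)/2] - [-cos(2·π/4)/2]
=(-(1)+(0))/2=-1/2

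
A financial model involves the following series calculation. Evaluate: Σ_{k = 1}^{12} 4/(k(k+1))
Partial fractions: 4/(k(k + 1))=4/k - 4/(k + 1)
Telescoping sum: 4(1 - 1/13)=4·12/13

Answer: 48/13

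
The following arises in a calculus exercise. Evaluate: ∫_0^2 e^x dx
Antiderivative: e^x
Evaluate: (e^2 - 1)

Answer: e^2 - 1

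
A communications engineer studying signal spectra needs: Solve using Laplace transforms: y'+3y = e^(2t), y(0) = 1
Take L: sY - 1 + 3Y = 1/(s-2)
Y(s + 3) = 1/(s-2) + 1
Y = 1/((s-2)(s + 3)) + 1/(s + 3)
Partial fractions: 1/((s-2)(s + 3)) = (1/5)/(s-2) - (1/5)/(s + 3)
So Y = (1/5)/(s-2) + (4/5)/(s + 3)
Inverse Laplace transform (L^(-1){1/(s-2)} = e^(2t), L^(-1){1/(s + 3)} = e^(-3t)):

Answer: y(t) = (1/5)·e^(2t) + (4/5)·e^(-3t)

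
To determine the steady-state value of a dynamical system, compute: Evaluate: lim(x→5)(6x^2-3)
Polynomial is continuous, so substitute x = 5:
6·5^2-3 = 147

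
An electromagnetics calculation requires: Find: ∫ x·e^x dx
Integration by parts: u = x, dv = e^x dx
du = dx, v = e^x
= x·e^x - ∫ e^x dx
= x·e^x - e^x+C

Answer: e^x(x - 1)+C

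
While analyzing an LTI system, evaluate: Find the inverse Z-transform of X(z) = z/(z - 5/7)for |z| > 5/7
Standard pair: z/(z-a) <-> a^n * u[n] for causal signals
With a=5/7: x[n]=(5/7)^n * u[n]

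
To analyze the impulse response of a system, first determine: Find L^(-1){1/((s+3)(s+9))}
Partial fractions: 1/((s+3)(s+9))=A/(s+3)+B/(s+9)
Cover-up: A=1/(s+9)|_{s=-3}=1/6; B=1/(s+3)|_{s=-9}=-1/6
L^(-1)=(1/6)e^(-3t) - (1/6)e^(-9t)

Answer: (1/6)(e^(-3t) - e^(-9t))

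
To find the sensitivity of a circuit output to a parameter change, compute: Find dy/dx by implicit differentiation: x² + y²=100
Differentiate both sides: 2x + 2y·(dy/dx)=0
Solve: dy/dx=-2x/(2y)=-x/y

Answer: dy/dx=-x/y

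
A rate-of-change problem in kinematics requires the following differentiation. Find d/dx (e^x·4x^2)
Product rule: (fg)' = f'g+fg'
f = e^x, f' = e^x
g = 4x^2, g' = 8x

Answer: 4·e^x·x^2+8·e^x·x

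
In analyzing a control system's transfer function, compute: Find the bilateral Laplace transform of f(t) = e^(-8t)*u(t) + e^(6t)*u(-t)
For e^(-8t)*u(t): L=1/(s + 8), Re(s) > -8
For e^(6t)*u(-t): L=-1/(s-6), Re(s) < 6
Combined: F(s)=1/(s + 8) - 1/(s-6), -8 < Re(s) < 6

Answer: 1/(s + 8) - 1/(s-6), ROC: -8 < Re(s) < 6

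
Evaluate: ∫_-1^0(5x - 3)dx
Step 1: Find antiderivative F(x)=(5/2)x^2 - 3x
Step 2: F(0) - F(-1)=0 - (11/2)=-11/2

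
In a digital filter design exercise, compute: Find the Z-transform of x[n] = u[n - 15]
Using the time-shift property: Z{u[n-15]}=z^(-15)*z/(z-1)
=z^(-14)/(z-1)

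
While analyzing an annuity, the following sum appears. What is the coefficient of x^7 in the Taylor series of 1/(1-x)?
1/(1-x)=Σ x^n for |x|<1
All coefficients are 1

Answer: 1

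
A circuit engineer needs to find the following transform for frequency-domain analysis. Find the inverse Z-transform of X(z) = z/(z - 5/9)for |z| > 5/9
Standard pair: z/(z-a) <-> a^n * u[n] for causal signals
With a = 5/9: x[n] = (5/9)^n * u[n]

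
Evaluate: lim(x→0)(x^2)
Polynomial is continuous, so substitute x=0:
1·0^2=0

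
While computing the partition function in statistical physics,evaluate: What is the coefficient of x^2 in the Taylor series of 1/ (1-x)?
1/(1-x) = Σ x^n for |x|<1
All coefficients are 1

Answer: 1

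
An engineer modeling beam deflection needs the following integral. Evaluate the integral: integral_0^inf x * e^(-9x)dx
This is a Gamma integral. Substitute u = 9x (du = 9 dx):
integral_0^inf x * e^(-9x) dx = (1/9^2) integral_0^inf u^1 * e^(-u) du
= Gamma(2)/9^2 = 1!/9^2 = 1/81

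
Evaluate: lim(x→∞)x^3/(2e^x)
Apply L'Hôpital 3 times (∞/∞ each time):
Eventually get 3!/(2e^x) → 0

Answer: 0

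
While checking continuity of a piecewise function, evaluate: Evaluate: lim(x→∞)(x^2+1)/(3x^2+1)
Divide numerator and denominator by x^2:
lim (1+1/x^2)/(3+1/x^2)=1/3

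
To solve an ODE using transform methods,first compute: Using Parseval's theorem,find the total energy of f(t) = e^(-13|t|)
Parseval's theorem: E = integral |f(t)|^2 dt = (1/2pi) integral |F(omega)|^2 domega
E = integral_{-inf}^{inf} e^(-26|t|) dt = 2 * integral_0^inf e^(-26t) dt = 2/(2 * 13) = 1/13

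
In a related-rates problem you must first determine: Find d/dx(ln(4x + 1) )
Chain rule: d/dx[ln(u)] = u'/u where u = 4x+1
u' = 4

Answer: (4)/(4x+1)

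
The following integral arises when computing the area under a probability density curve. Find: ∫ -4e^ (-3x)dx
Since d/dx[e^(-3x)] = -3e^(-3x), we get 4/3 e^(-3x) + C

Answer: (4/3)e^(-3x) + C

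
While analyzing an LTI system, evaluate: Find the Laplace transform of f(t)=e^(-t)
L{e^(at)} = 1/(s-a)
L{e^(-t)} = 1/(s + 1)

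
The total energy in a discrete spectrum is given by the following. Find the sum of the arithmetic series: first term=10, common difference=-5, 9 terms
Last term: a_n = 10 + (9 - 1)·-5 = -30
Sum = n(a_1 + a_n)/2 = 9(10 + (-30))/2 = -90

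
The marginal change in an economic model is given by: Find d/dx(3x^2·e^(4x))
Product rule: (fg)'=f'g+fg'
f=3x^2, f'=6x
g=e^(4x), g'=4·e^(4x)

Answer: 6x·e^(4x)+12x^2·e^(4x)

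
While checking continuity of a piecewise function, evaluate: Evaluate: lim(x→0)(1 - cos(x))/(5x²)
Using 1-cos(u) ≈ u²/2 for small u:
(1-cos(x)) ≈ (x)²/2 = 1x²/2
So limit = 1/(2·5) = 1/10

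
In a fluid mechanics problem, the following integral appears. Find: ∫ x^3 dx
Using power rule: ∫ x^3 dx = 1/4 x^4 + C = (1/4)x^4 + C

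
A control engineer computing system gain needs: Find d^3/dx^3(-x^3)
Apply power rule 3 times:
d^1: -3x^2
d^2: -6x
d^3: -6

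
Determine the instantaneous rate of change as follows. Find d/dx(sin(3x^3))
Chain rule: d/dx[sin(u)]=cos(u)·u' where u=3x^3
u'=9x^2

Answer: 9x^2·cos(3x^3)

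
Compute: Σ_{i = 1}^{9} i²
Using formula: Σ i^2=n(n+1)(2n+1)/6=9·10·19/6=285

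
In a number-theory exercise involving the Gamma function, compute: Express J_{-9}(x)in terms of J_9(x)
For integer n: J_{-n}(x) = (-1)^n J_n(x)
With n = 9: J_{-9}(x) = (-1)^9 J_9(x) = -J_9(x)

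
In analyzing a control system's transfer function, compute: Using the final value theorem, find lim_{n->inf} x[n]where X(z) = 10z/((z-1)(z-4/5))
Final value theorem: lim x[n]=lim_{z->1} (z-1) * X(z)
(z-1) * X(z)=10z/(z-4/5)
As z->1: 10/(1-4/5)=10/(1/5)=50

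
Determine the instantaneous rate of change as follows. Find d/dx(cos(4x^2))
Chain rule: d/dx[cos(u)] = -sin(u)·u' where u = 4x^2
u' = 8x

Answer: -8x·sin(4x^2)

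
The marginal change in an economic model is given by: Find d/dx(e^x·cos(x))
Product rule: (fg)'=f'g+fg'
f=e^x, f'=e^x
g=cos(x), g'=-sin(x)

Answer: e^x·cos(x) - e^x·sin(x)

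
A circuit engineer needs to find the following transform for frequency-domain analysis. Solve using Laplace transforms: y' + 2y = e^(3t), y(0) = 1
Take L: sY - 1 + 2Y=1/(s-3)
Y(s + 2)=1/(s-3) + 1
Y=1/((s-3)(s + 2)) + 1/(s + 2)
Partial fractions: 1/((s-3)(s + 2))=(1/5)/(s-3) - (1/5)/(s + 2)
So Y=(1/5)/(s-3) + (4/5)/(s + 2)
Inverse Laplace transform (L^(-1){1/(s-3)}=e^(3t), L^(-1){1/(s + 2)}=e^(-2t)):

Answer: y(t)=(1/5)·e^(3t) + (4/5)·e^(-2t)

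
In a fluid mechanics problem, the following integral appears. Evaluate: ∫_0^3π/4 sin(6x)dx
Antiderivative: -cos(6x)/6
Evaluate at bounds: [-cos(6·3π/4)/6] - [-cos(6·0)/6]
= (-(0) + (1))/6 = 1/6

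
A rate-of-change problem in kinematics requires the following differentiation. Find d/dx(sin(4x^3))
Chain rule: d/dx[sin(u)]=cos(u)·u' where u=4x^3
u'=12x^2

Answer: 12x^2·cos(4x^3)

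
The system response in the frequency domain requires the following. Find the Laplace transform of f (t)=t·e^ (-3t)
L{t·e^(at)} = 1/(s-a)²
L{t·e^(-3t)} = 1/(s+3)²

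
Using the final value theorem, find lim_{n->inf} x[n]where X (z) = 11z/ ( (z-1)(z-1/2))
Final value theorem: lim x[n] = lim_{z->1} (z-1) * X(z)
(z-1) * X(z) = 11z/(z-1/2)
As z->1: 11/(1 - 1/2) = 11/(1/2) = 22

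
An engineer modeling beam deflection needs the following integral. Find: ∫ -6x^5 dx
Using power rule: ∫ -6x^5 dx = -6/6 x^6+C = -x^6+C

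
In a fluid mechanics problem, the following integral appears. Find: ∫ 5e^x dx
Since d/dx[e^x]=+ e^x, we get 5e^x + C

Answer: 5e^x + C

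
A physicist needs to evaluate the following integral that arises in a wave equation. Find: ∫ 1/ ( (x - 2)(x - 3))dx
Partial fractions: 1/((x-2)(x-3))=A/(x-2) + B/(x-3)
A=-1, B=1
∫ [-1· 1/(x-2) + 1· 1/(x-3)] dx
=(1)[ln|x-3| - ln|x-2|] + C

Answer: ln|(x-3)/(x-2)| + C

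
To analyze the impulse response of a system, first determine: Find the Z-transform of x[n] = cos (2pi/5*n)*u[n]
Z{cos(w0*n)*u[n]} = z(z - cos(w0))/(z^2 - 2z*cos(w0) + 1)
With w0 = 2pi/5: X(z) = z(z - cos(2pi/5))/(z^2 - 2z*cos(2pi/5) + 1)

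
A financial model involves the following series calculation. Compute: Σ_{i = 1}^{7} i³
Using formula: Σ i^3=[n(n + 1)/2]²=[7·8/2]²=784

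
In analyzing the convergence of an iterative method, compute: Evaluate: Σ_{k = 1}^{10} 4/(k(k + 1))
Partial fractions: 4/(k(k + 1))=4/k - 4/(k + 1)
Telescoping sum: 4(1 - 1/11)=4·10/11

Answer: 40/11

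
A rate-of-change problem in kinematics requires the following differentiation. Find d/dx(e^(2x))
Chain rule: d/dx[e^u] = e^u · u' where u = 2x
u' = 2

Answer: 2·e^(2x)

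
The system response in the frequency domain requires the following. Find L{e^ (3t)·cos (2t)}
First shifting: L{e^(at)f(t)}=F(s-a)
L{cos(2t)}=s/(s²+4)
Shift: (s-3)/((s-3)²+4)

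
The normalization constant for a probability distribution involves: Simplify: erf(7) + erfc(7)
By definition erfc(x) = 1 - erf(x)
erf(7) + erfc(7) = erf(7) + 1 - erf(7) = 1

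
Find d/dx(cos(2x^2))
Chain rule: d/dx[cos(u)] = -sin(u)·u' where u = 2x^2
u' = 4x

Answer: -4x·sin(2x^2)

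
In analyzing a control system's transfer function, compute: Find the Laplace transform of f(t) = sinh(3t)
L{sinh(at)} = a/(s²-a²)
L{sinh(3t)} = 3/(s²-9)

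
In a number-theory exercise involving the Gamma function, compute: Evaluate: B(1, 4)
B(x,y)=Γ(x)Γ(y)/Γ(x + y)=(x-1)!(y-1)!/(x + y-1)!
B(1,4)=0!·3!/4!=1/4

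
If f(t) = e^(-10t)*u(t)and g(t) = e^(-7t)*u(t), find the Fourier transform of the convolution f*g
By the convolution theorem: F{f * g}=F(omega) * G(omega)
F(omega)=1/(10 + j * omega), G(omega)=1/(7 + j * omega)
F{f * g}=1/((10 + j * omega)(7 + j * omega))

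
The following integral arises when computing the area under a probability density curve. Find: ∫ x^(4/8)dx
Power rule: ∫ x^(1/2) dx = x^(3/2)/(3/2) + C

Answer: (2/3)·x^(3/2) + C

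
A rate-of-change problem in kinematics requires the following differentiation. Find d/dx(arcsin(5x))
d/dx[arcsin(u)] = u'/√(1-u²), u = 5x, u' = 5

Answer: 5/√(1 - 25x²)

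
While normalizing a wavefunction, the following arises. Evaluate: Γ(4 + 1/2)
Γ(n+1/2)=(2n)!√π/(4^n·n!)
=40320√π/(256·24)=(105/16)·√π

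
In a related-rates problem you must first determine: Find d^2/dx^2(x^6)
Apply power rule 2 times:
d^1: 6x^5
d^2: 30x^4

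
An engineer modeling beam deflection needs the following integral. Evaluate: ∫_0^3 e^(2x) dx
Antiderivative: (1/2)e^(2x)
Evaluate: (1/2)(e^6-1)

Answer: (e^6-1)/2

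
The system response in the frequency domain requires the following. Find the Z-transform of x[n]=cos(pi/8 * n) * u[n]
Z{cos(w0 * n) * u[n]} = z(z - cos(w0))/(z^2 - 2z * cos(w0) + 1)
With w0 = pi/8: X(z) = z(z - cos(pi/8))/(z^2 - 2z * cos(pi/8) + 1)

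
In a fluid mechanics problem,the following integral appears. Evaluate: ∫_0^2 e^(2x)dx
Antiderivative: (1/2)e^(2x)
Evaluate: (1/2)(e^4-1)

Answer: (e^4-1)/2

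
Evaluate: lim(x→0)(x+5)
Polynomial is continuous, so substitute x=0:
1·0+5=5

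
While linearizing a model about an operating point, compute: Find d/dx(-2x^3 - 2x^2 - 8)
Power rule: d/dx(ax^n)=n·a·x^(n-1)
Term by term: -6·x^2-4·x

Answer: -6x^2-4x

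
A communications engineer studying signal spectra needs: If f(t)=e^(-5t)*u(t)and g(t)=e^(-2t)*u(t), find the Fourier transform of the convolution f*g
By the convolution theorem: F{f * g} = F(omega) * G(omega)
F(omega) = 1/(5 + j * omega), G(omega) = 1/(2 + j * omega)
F{f * g} = 1/((5 + j * omega)(2 + j * omega))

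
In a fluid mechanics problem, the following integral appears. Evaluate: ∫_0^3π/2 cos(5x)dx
Antiderivative: sin(5x)/5
Evaluate at bounds: [sin(5·3π/2)/5] - [sin(5·0)/5]
=((-1) - (0))/5=-1/5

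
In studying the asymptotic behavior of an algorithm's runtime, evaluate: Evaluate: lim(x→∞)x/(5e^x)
Apply L'Hôpital 1 times (∞/∞ each time):
Eventually get 1!/(5e^x) → 0

Answer: 0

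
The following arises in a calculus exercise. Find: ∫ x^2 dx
Using power rule: ∫ x^2 dx=1/3 x^3+C=(1/3)x^3+C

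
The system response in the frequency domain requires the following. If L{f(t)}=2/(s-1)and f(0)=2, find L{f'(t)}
L{f'(t)} = s·F(s) - f(0) = 2s/(s-1) - 2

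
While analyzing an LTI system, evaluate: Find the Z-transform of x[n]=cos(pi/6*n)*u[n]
Z{cos(w0 * n) * u[n]} = z(z - cos(w0))/(z^2-2z * cos(w0)+1)
With w0 = pi/6: X(z) = z(z - cos(pi/6))/(z^2-2z * cos(pi/6)+1)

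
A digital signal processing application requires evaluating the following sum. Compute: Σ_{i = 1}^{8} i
Using formula: Σ i^1=n(n+1)/2=8·9/2=36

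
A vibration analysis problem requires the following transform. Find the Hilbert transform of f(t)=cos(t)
The Hilbert transform shifts each frequency component by -pi/2.
H{cos(wt)}=sin(wt)
With w=1: H{cos(t)}=sin(t)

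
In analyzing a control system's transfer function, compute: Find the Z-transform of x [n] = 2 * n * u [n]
Z{n * u[n]} = z/(z-1)^2
By linearity: Z{2 * n * u[n]} = 2z/(z-1)^2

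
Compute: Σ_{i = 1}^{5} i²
Using formula: Σ i^2=n(n + 1)(2n + 1)/6=5·6·11/6=55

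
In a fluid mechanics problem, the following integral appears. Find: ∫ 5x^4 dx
Using power rule: ∫ 5x^4 dx = 5/5 x^5+C = x^5+C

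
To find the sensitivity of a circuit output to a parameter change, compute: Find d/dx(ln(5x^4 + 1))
Chain rule: d/dx[ln(u)]=u'/u where u=5x^4 + 1
u'=20x^3

Answer: (20x^3)/(5x^4 + 1)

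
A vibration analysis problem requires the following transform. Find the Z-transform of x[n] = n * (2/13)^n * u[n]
Using the property Z{n * a^n * u[n]}=az/(z-a)^2
With a=2/13: X(z)=(2/13)z/(z - 2/13)^2, |z| > 2/13

Answer: (2/13)z/(z - 2/13)^2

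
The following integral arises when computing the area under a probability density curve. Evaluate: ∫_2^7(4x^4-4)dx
Step 1: Find antiderivative F(x) = (4/5)x^5 - 4x
Step 2: F(7) - F(2) = 67088/5 - (88/5) = 13400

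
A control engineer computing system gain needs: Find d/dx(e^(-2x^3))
Chain rule: d/dx[e^u] = e^u · u' where u = -2x^3
u' = -6x^2

Answer: -6x^2·e^(-2x^3)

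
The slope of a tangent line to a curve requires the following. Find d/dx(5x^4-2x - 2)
Power rule: d/dx(ax^n) = n·a·x^(n-1)
Term by term: 20·x^3-2

Answer: 20x^3-2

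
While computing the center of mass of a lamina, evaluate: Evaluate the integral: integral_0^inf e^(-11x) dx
integral_0^inf e^(-11x) dx=[-1/11*e^(-11x)]_0^inf
=0 - (-1/11)=1/11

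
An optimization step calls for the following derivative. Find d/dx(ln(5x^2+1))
Chain rule: d/dx[ln(u)] = u'/u where u = 5x^2+1
u' = 10x

Answer: (10x)/(5x^2+1)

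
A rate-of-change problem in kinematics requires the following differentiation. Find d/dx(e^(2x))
Chain rule: d/dx[e^u] = e^u · u' where u = 2x
u' = 2

Answer: 2·e^(2x)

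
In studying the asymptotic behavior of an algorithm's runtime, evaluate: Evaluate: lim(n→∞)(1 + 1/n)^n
This is the definition of e^1: lim(1+1/n)^n = e^1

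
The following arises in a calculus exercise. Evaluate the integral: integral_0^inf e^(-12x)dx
integral_0^inf e^(-12x) dx=[-1/12*e^(-12x)]_0^inf
=0 - (-1/12)=1/12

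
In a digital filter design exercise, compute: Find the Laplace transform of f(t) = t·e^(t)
L{t·e^(at)}=1/(s-a)²
L{t·e^(t)}=1/(s-1)²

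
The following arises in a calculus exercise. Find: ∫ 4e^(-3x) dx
Since d/dx[e^(-3x)] = -3e^(-3x), we get -4/3 e^(-3x) + C

Answer: (-4/3)e^(-3x) + C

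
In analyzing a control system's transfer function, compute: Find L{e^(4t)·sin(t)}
First shifting: L{e^(at)f(t)} = F(s-a)
L{sin(t)} = 1/(s²+1)
Shift: 1/((s-4)²+1)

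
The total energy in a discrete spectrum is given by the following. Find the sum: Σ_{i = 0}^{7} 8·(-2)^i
Geometric series: S=a(1 - r^n)/(1 - r)
a=8, r=-2, n=8
S=8(1-256)/3=-680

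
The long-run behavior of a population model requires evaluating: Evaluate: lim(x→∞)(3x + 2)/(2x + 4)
Divide numerator and denominator by x:
lim (3+2/x)/(2+4/x) = 3/2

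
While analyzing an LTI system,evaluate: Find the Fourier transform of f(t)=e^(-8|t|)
Using the standard pair: F{e^(-a|t|)}=2a/(a^2 + omega^2)
With a=8: F(omega)=16/(64 + omega^2)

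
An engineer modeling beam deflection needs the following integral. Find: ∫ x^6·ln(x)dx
By parts: u = ln(x), dv = x^6 dx
du = 1/x dx, v = x^7/7
= x^7·ln(x)/7 - ∫ x^6/7 dx
= x^7·ln(x)/7 - x^7/49+C

Answer: x^7(ln(x)/7-1/49)+C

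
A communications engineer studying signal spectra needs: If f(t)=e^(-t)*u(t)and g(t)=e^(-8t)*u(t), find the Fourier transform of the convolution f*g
By the convolution theorem: F{f*g}=F(omega)*G(omega)
F(omega)=1/(1+j*omega), G(omega)=1/(8+j*omega)
F{f*g}=1/((1+j*omega)(8+j*omega))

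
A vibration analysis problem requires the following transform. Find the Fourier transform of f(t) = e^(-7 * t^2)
The Fourier transform of a Gaussian e^(-a*t^2) is sqrt(pi/a)*e^(-omega^2/(4a)).
With a=7: F(omega)=sqrt(pi/7)*e^(-omega^2/28)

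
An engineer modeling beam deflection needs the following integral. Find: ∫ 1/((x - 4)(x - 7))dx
Partial fractions: 1/((x-4)(x-7))=A/(x-4)+B/(x-7)
A=-1/3, B=1/3
∫ [-1/3· 1/(x-4)+1/3· 1/(x-7)] dx
=(1/3)[ln|x-7| - ln|x-4|]+C

Answer: (1/3)·ln|(x-7)/(x-4)|+C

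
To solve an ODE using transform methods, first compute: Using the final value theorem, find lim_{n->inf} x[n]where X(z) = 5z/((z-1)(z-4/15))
Final value theorem: lim x[n]=lim_{z->1} (z-1)*X(z)
(z-1)*X(z)=5z/(z-4/15)
As z->1: 5/(1-4/15)=5/(11/15)=75/11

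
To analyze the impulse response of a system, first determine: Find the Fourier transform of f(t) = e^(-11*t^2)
The Fourier transform of a Gaussian e^(-a*t^2) is sqrt(pi/a)*e^(-omega^2/(4a)).
With a=11: F(omega)=sqrt(pi/11)*e^(-omega^2/44)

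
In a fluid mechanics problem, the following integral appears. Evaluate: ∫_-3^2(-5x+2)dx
Step 1: Find antiderivative F(x) = (-5/2)x^2+2x
Step 2: F(2) - F(-3) = -6 - (-57/2) = 45/2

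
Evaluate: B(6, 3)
B(x,y)=Γ(x)Γ(y)/Γ(x+y)=(x-1)!(y-1)!/(x+y-1)!
B(6,3)=5!·2!/8!=1/168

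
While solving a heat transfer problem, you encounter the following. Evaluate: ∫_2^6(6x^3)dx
Step 1: Find antiderivative F(x)=(3/2)x^4
Step 2: F(6) - F(2)=1944 - (24)=1920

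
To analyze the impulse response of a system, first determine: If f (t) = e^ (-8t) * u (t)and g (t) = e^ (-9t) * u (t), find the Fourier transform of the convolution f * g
By the convolution theorem: F{f * g} = F(omega) * G(omega)
F(omega) = 1/(8 + j * omega), G(omega) = 1/(9 + j * omega)
F{f * g} = 1/((8 + j * omega)(9 + j * omega))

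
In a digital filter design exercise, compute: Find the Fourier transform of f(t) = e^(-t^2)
The Fourier transform of a Gaussian e^(-t^2) is sqrt(pi)*e^(-omega^2/4).
With a=1: F(omega)=sqrt(pi)*e^(-omega^2/4)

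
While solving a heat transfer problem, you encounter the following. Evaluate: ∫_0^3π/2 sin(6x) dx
Antiderivative: -cos(6x)/6
Evaluate at bounds: [-cos(6·3π/2)/6] - [-cos(6·0)/6]
=(-(-1) + (1))/6=1/3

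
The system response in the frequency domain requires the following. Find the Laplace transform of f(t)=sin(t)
L{sin(wt)}=w/(s² + w²)
L{sin(t)}=1/(s² + 1)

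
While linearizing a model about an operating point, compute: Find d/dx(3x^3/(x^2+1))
Quotient rule: (f/g)' = (f'g - fg')/g²
f = 3x^3, f' = 9x^2
g = x^2 + 1, g' = 2x

Answer: (9x^2·(x^2 + 1) - 6x^4)/(x^2 + 1)²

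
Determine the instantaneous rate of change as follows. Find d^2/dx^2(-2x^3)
Apply power rule 2 times:
d^1: -6x^2
d^2: -12x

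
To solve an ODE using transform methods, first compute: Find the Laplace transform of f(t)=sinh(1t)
L{sinh(at)}=a/(s²-a²)
L{sinh(1t)}=1/(s²-1)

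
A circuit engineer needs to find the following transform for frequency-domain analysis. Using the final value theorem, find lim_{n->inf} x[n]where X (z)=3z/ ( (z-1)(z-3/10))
Final value theorem: lim x[n]=lim_{z->1} (z-1)*X(z)
(z-1)*X(z)=3z/(z-3/10)
As z->1: 3/(1 - 3/10)=3/(7/10)=30/7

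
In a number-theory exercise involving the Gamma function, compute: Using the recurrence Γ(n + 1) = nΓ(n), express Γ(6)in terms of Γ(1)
Γ(6)=5Γ(5)=5·4Γ(4)=...=5!·Γ(1)=120·Γ(1)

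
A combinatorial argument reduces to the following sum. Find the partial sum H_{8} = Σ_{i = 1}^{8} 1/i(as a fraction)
H_8 = 1 + 1/2 + 1/3 + ... + 1/8
= 761/280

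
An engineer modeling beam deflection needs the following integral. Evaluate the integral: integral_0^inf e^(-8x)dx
integral_0^inf e^(-8x) dx = [-1/8*e^(-8x)]_0^inf
= 0 - (-1/8) = 1/8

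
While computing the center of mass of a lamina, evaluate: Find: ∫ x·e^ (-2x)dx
Integration by parts: u=x, dv=e^(-2x) dx
du=dx, v=e^(-2x)/(-2)
=x·e^(-2x)/(-2) - ∫ e^(-2x)/(-2) dx
=x·e^(-2x)/(-2) - e^(-2x)/4+C

Answer: e^(-2x)(x/(-2)-1/4)+C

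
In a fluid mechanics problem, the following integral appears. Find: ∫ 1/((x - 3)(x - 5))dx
Partial fractions: 1/((x-3)(x-5)) = A/(x-3)+B/(x-5)
A = -1/2, B = 1/2
∫ [-1/2· 1/(x-3)+1/2· 1/(x-5)] dx
= (1/2)[ln|x-5| - ln|x-3|]+C

Answer: (1/2)·ln|(x-5)/(x-3)|+C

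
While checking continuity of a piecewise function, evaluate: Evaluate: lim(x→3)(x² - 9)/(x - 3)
Factor: (x² - 9)=(x-3)(x + 3)
Cancel (x-3): lim(x→3) (x + 3)=6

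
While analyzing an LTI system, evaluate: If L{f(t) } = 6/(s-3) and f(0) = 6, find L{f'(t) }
L{f'(t)} = s·F(s) - f(0) = 6s/(s-3) - 6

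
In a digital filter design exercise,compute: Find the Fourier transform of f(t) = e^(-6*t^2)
The Fourier transform of a Gaussian e^(-a * t^2) is sqrt(pi/a) * e^(-omega^2/(4a)).
With a = 6: F(omega) = sqrt(pi/6) * e^(-omega^2/24)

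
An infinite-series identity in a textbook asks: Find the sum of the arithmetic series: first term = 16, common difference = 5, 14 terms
Last term: a_n = 16 + (14 - 1)·5 = 81
Sum = n(a_1 + a_n)/2 = 14(16 + 81)/2 = 679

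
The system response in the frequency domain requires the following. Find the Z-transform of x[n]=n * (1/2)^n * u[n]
Using the property Z{n * a^n * u[n]}=az/(z-a)^2
With a=1/2: X(z)=(1/2)z/(z - 1/2)^2, |z| > 1/2

Answer: (1/2)z/(z - 1/2)^2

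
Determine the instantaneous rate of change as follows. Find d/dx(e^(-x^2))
Chain rule: d/dx[e^u] = e^u · u' where u = -x^2
u' = -2x

Answer: -2x·e^(-x^2)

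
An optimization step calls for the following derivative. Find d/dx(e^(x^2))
Chain rule: d/dx[e^u] = e^u · u' where u = x^2
u' = 2x

Answer: 2x·e^(x^2)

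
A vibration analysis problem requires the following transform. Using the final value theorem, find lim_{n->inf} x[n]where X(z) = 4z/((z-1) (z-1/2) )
Final value theorem: lim x[n]=lim_{z->1} (z-1)*X(z)
(z-1)*X(z)=4z/(z-1/2)
As z->1: 4/(1 - 1/2)=4/(1/2)=8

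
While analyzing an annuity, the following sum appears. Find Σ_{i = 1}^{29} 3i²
= 3·n(n + 1)(2n + 1)/6 = 3·29·30·59/6 = 25665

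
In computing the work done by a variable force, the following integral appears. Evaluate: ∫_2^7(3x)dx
Step 1: Find antiderivative F(x) = (3/2)x^2
Step 2: F(7) - F(2) = 147/2 - (6) = 135/2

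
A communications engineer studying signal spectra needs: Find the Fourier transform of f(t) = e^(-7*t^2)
The Fourier transform of a Gaussian e^(-a * t^2) is sqrt(pi/a) * e^(-omega^2/(4a)).
With a = 7: F(omega) = sqrt(pi/7) * e^(-omega^2/28)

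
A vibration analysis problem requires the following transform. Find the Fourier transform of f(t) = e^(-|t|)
Using the standard pair: F{e^(-a|t|)}=2a/(a^2 + omega^2)
With a=1: F(omega)=2/(1 + omega^2)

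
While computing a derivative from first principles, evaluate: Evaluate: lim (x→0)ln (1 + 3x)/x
L'Hôpital (0/0): lim 3/(1 + 3x) / 1=3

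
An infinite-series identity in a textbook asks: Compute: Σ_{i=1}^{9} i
Using formula: Σ i^1 = n(n+1)/2 = 9·10/2 = 45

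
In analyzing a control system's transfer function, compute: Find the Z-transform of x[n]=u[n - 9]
Using the time-shift property: Z{u[n-9]}=z^(-9)*z/(z-1)
=z^(-8)/(z-1)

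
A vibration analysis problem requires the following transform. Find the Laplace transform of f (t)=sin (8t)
L{sin(wt)}=w/(s² + w²)
L{sin(8t)}=8/(s² + 64)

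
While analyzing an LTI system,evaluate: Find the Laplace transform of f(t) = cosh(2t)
L{cosh(at)}=s/(s²-a²)
L{cosh(2t)}=s/(s²-4)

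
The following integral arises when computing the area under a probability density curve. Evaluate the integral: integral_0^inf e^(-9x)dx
integral_0^inf e^(-9x) dx=[-1/9 * e^(-9x)]_0^inf
=0 - (-1/9)=1/9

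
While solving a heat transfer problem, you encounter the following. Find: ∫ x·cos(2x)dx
By parts: u=x, dv=cos(2x) dx
du=dx, v=sin(2x)/2
=x·sin(2x)/2+cos(2x)/2²+C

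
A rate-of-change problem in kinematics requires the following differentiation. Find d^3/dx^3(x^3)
Apply power rule 3 times:
d^1: 3x^2
d^2: 6x
d^3: 6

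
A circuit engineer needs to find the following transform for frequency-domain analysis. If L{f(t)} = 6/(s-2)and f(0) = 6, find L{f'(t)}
L{f'(t)} = s·F(s) - f(0) = 6s/(s-2) - 6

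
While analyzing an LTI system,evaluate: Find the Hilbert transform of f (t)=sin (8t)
The Hilbert transform shifts each frequency component by -pi/2.
H{sin(wt)} = -cos(wt)
With w = 8: H{sin(8t)} = -cos(8t)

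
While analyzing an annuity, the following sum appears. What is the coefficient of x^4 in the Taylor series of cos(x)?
cos(x)=Σ (-1)^k x^(2k)/(2k)!
For x^4: (-1)^2/4!=1/24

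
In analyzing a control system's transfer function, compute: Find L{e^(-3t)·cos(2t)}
First shifting: L{e^(at)f(t)} = F(s-a)
L{cos(2t)} = s/(s² + 4)
Shift: (s + 3)/((s + 3)² + 4)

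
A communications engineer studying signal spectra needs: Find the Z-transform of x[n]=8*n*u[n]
Z{n * u[n]} = z/(z-1)^2
By linearity: Z{8 * n * u[n]} = 8z/(z-1)^2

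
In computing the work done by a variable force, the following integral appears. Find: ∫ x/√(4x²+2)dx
Let u=4x²+2, du=8x dx
∫ (1/8)·u^(-1/2) du=√u/4+C

Answer: √(4x²+2)/4+C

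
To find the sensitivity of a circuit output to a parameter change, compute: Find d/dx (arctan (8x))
d/dx[arctan(u)] = u'/(1 + u²), u = 8x, u' = 8

Answer: 8/(1 + 64x²)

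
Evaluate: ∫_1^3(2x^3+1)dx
Step 1: Find antiderivative F(x)=(1/2)x^4 + x
Step 2: F(3) - F(1)=87/2 - (3/2)=42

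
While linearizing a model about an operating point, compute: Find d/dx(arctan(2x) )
d/dx[arctan(u)] = u'/(1+u²), u = 2x, u' = 2

Answer: 2/(1+4x²)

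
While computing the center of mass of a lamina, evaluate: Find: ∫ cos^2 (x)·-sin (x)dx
Let u = cos(x), du = -sin(x) dx
∫ u^2 du = u^3/3+C

Answer: cos^3(x)/3+C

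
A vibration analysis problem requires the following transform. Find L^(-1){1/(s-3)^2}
L^(-1){1/(s-a)^n} = t^(n-1)·e^(at)/(n-1)!
Here a = 3, n = 2: t^1·e^(3t)/1

Answer: t·e^(3t)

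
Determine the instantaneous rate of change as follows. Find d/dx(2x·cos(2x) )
Product rule: (fg)' = f'g + fg'
f = 2x, f' = 2
g = cos(2x), g' = -2·sin(2x)

Answer: 2·cos(2x) - 4x·sin(2x)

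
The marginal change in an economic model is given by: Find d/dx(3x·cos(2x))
Product rule: (fg)'=f'g+fg'
f=3x, f'=3
g=cos(2x), g'=-2·sin(2x)

Answer: 3·cos(2x)-6x·sin(2x)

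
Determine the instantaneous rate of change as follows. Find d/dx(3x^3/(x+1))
Quotient rule: (f/g)'=(f'g - fg')/g²
f=3x^3, f'=9x^2
g=x+1, g'=1

Answer: (9x^2·(x+1)-3x^3)/(x+1)²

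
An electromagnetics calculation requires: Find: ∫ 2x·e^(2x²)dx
Let u=2x², du=4x dx
∫ (1/2)e^u du=e^u/2+C

Answer: e^(2x²)/2+C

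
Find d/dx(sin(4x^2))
Chain rule: d/dx[sin(u)]=cos(u)·u' where u=4x^2
u'=8x

Answer: 8x·cos(4x^2)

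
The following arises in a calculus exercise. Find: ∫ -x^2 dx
Using power rule: ∫ -x^2 dx = -1/3 x^3 + C = (-1/3)x^3 + C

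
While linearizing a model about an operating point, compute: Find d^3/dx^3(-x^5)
Apply power rule 3 times:
d^1: -5x^4
d^2: -20x^3
d^3: -60x^2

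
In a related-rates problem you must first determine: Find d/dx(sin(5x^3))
Chain rule: d/dx[sin(u)]=cos(u)·u' where u=5x^3
u'=15x^2

Answer: 15x^2·cos(5x^3)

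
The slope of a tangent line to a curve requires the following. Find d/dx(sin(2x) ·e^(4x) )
Product rule: (fg)' = f'g + fg'
f = sin(2x), f' = 2·cos(2x)
g = e^(4x), g' = 4·e^(4x)

Answer: 2·cos(2x)·e^(4x) + 4·sin(2x)·e^(4x)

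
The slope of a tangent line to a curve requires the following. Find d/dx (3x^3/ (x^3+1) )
Quotient rule: (f/g)'=(f'g - fg')/g²
f=3x^3, f'=9x^2
g=x^3+1, g'=3x^2

Answer: (9x^2·(x^3+1)-9x^5)/(x^3+1)²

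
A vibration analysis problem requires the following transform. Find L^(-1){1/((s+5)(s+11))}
Partial fractions: 1/((s + 5)(s + 11))=A/(s + 5) + B/(s + 11)
Cover-up: A=1/(s + 11)|_{s=-5}=1/6; B=1/(s + 5)|_{s=-11}=-1/6
L^(-1)=(1/6)e^(-5t) - (1/6)e^(-11t)

Answer: (1/6)(e^(-5t) - e^(-11t))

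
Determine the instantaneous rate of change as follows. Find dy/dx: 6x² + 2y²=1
Differentiate: 12x + 4y·(dy/dx)=0
dy/dx=-12x/(4y)=-3·(x/y)

Answer: dy/dx=-3·(x/y)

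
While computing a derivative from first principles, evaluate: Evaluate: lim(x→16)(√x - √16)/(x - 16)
Multiply by conjugate (√x + √16)/(√x + √16):
=(x - 16)/((x - 16)(√x + √16))=1/(√x + √16)
As x → 16: 1/(2√16)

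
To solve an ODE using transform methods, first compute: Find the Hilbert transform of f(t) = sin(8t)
The Hilbert transform shifts each frequency component by -pi/2.
H{sin(wt)}=-cos(wt)
With w=8: H{sin(8t)}=-cos(8t)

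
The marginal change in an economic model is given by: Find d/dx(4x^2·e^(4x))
Product rule: (fg)' = f'g + fg'
f = 4x^2, f' = 8x
g = e^(4x), g' = 4·e^(4x)

Answer: 8x·e^(4x) + 16x^2·e^(4x)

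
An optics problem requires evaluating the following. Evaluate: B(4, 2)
B(x,y)=Γ(x)Γ(y)/Γ(x + y)=(x-1)!(y-1)!/(x + y-1)!
B(4,2)=3!·1!/5!=1/20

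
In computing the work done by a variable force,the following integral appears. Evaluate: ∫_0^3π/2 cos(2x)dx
Antiderivative: sin(2x)/2
Evaluate at bounds: [sin(2·3π/2)/2] - [sin(2·0)/2]
=((0) - (0))/2=0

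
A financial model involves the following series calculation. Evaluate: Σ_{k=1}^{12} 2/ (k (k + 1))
Partial fractions: 2/(k(k + 1))=2/k - 2/(k + 1)
Telescoping sum: 2(1 - 1/13)=2·12/13

Answer: 24/13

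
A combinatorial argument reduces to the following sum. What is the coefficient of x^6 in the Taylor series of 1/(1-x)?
1/(1-x) = Σ x^n for |x|<1
All coefficients are 1

Answer: 1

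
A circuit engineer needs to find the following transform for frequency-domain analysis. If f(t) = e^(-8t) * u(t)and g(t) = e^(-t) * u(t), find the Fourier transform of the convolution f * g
By the convolution theorem: F{f*g} = F(omega)*G(omega)
F(omega) = 1/(8+j*omega), G(omega) = 1/(1+j*omega)
F{f*g} = 1/((8+j*omega)(1+j*omega))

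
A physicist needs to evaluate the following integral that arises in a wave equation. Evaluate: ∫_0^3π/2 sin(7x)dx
Antiderivative: -cos(7x)/7
Evaluate at bounds: [-cos(7·3π/2)/7] - [-cos(7·0)/7]
=(-(0)+(1))/7=1/7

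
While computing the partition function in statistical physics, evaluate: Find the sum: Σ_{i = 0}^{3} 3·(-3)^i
Geometric series: S=a(1 - r^n)/(1 - r)
a=3, r=-3, n=4
S=3(1-81)/4=-60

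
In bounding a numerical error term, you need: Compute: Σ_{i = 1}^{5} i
Using formula: Σ i^1=n(n+1)/2=5·6/2=15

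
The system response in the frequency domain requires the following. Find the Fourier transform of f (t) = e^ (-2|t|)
Using the standard pair: F{e^(-a|t|)}=2a/(a^2+omega^2)
With a=2: F(omega)=4/(4+omega^2)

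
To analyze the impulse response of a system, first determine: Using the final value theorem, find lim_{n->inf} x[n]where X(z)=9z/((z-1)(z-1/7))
Final value theorem: lim x[n]=lim_{z->1} (z-1) * X(z)
(z-1) * X(z)=9z/(z-1/7)
As z->1: 9/(1-1/7)=9/(6/7)=21/2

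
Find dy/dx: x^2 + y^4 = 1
Differentiate: 2x + 4y^3·(dy/dx)=0
dy/dx=-2x/(4y^3)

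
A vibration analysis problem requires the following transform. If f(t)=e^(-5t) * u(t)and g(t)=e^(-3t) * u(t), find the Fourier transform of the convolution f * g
By the convolution theorem: F{f*g} = F(omega)*G(omega)
F(omega) = 1/(5+j*omega), G(omega) = 1/(3+j*omega)
F{f*g} = 1/((5+j*omega)(3+j*omega))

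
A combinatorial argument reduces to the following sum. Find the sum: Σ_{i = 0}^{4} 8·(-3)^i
Geometric series: S = a(1 - r^n)/(1 - r)
a = 8, r = -3, n = 5
S = 8(1+243)/4 = 488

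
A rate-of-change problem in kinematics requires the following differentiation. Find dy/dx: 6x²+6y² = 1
Differentiate: 12x+12y·(dy/dx) = 0
dy/dx = -12x/(12y) = -1·(x/y)

Answer: dy/dx = -1·(x/y)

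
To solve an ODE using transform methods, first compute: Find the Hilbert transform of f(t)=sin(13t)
The Hilbert transform shifts each frequency component by -pi/2.
H{sin(wt)} = -cos(wt)
With w = 13: H{sin(13t)} = -cos(13t)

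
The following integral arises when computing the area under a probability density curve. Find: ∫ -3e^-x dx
Since d/dx[e^-x]=- e^-x, we get 3e^-x + C

Answer: 3e^-x + C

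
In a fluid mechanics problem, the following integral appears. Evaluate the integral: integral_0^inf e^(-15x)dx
integral_0^inf e^(-15x) dx=[-1/15 * e^(-15x)]_0^inf
=0 - (-1/15)=1/15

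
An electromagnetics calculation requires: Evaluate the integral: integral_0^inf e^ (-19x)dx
integral_0^inf e^(-19x) dx = [-1/19 * e^(-19x)]_0^inf
= 0 - (-1/19) = 1/19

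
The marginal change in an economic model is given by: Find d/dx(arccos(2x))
d/dx[arccos(u)] = -u'/√(1-u²), u = 2x, u' = 2

Answer: -2/√(1-4x²)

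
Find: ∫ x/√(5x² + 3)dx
Let u = 5x²+3, du = 10x dx
∫ (1/10)·u^(-1/2) du = √u/5+C

Answer: √(5x²+3)/5+C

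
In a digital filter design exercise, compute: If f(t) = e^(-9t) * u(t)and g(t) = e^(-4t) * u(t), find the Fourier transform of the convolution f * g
By the convolution theorem: F{f*g}=F(omega)*G(omega)
F(omega)=1/(9+j*omega), G(omega)=1/(4+j*omega)
F{f*g}=1/((9+j*omega)(4+j*omega))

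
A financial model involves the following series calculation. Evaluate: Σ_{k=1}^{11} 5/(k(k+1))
Partial fractions: 5/(k(k + 1))=5/k - 5/(k + 1)
Telescoping sum: 5(1 - 1/12)=5·11/12

Answer: 55/12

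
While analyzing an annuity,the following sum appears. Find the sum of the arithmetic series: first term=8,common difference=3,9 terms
Last term: a_n = 8+(9-1)·3 = 32
Sum = n(a_1+a_n)/2 = 9(8+32)/2 = 180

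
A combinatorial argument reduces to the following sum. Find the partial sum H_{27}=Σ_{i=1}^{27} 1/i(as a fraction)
H_27=1 + 1/2 + 1/3 + ... + 1/27
=312536252003/80313433200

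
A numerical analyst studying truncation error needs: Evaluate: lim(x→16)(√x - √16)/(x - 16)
Multiply by conjugate (√x+√16)/(√x+√16):
= (x - 16)/((x - 16)(√x+√16)) = 1/(√x+√16)
As x → 16: 1/(2√16)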